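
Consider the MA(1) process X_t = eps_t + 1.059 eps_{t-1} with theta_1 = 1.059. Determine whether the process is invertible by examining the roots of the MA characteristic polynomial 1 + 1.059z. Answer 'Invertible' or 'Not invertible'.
\text{Not invertible}

The MA(q) characteristic polynomial is P(z) = 1 + 1.059z.
Invertibility requires all roots to lie outside the unit circle, i.e. |z| > 1 for every root.
This is linear in z: 1 + (1.059) z = 0  =>  z = -1/(1.059) = -0.944287,  |z| = 0.944287.
Moduli of all roots: 0.9443.
All moduli strictly greater than 1? No.
Verdict: Not invertible.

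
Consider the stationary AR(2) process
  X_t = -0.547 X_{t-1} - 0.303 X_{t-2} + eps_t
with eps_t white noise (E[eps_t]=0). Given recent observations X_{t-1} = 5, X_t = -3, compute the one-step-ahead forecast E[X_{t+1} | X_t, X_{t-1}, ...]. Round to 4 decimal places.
E[X_{t+1} \mid \mathcal F_t] = 0.1260

For an AR(p) model X_t = c + sum_i phi_i X_{t-i} + eps_t, the
one-step-ahead conditional mean is
  E[X_{t+1} | X_t, ...] = c + sum_i phi_i X_{t+1-i}.
Substitute known values:
  E[X_{t+1} | ...] = (-0.547) * (-3) + (-0.303) * (5)
                   = 0.1260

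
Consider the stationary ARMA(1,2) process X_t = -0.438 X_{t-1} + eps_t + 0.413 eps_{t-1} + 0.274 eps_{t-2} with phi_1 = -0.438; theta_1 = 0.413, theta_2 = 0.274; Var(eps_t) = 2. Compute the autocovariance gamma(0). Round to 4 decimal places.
\gamma(0) = 2.2022

Multiply the model equation by X_{t-k} and take expectations. With theta_0 = psi_0 = 1 and psi_j the MA(infinity) weights, this gives
  gamma(k) - sum_i phi_i gamma(k-i) = c_k,
  c_k = sigma^2 * sum_{j=k..q} theta_j psi_{j-k}   (c_k = 0 for k > q),
using gamma(-m) = gamma(m).
psi-weights needed (psi_j = theta_j + sum_i phi_i psi_{j-i}):
  psi_1 = theta_1 + phi_1 = 0.413 + (-0.438) = -0.025
  psi_2 = theta_2 + phi_1 psi_1 = 0.274 + (-0.438)(-0.025) = 0.28495
Right-hand sides:
  c_0 = sigma^2 (1 + theta_1 psi_1 + theta_2 psi_2) = 2 * (1 + (0.413)(-0.025) + (0.274)(0.28495)) = 2 * 1.067751 = 2.135503
  c_1 = sigma^2 (theta_1 + theta_2 psi_1) = 2 * (0.413 + (0.274)(-0.025)) = 0.8123
  c_2 = sigma^2 theta_2 = 2 * (0.274) = 0.548
Equations for k = 0 and k = 1 (AR order 1):
  gamma(0) = phi_1 gamma(1) + c_0
  gamma(1) = phi_1 gamma(0) + c_1
Substituting the second into the first: gamma(0) (1 - phi_1^2) = c_0 + phi_1 c_1, so
  gamma(0) = (c_0 + phi_1 c_1) / (1 - phi_1^2) = (2.135503 + (-0.438)(0.8123)) / (1 - (-0.438)^2) = 1.779715 / 0.808156 = 2.202193.
Therefore gamma(0) = 2.2022 (to 4 decimal places).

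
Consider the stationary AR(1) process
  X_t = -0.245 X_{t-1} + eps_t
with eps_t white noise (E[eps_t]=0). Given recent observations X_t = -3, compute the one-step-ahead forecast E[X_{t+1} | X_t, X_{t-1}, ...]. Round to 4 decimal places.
E[X_{t+1} \mid \mathcal F_t] = 0.7350

For an AR(p) model X_t = c + sum_i phi_i X_{t-i} + eps_t, the
one-step-ahead conditional mean is
  E[X_{t+1} | X_t, ...] = c + sum_i phi_i X_{t+1-i}.
Substitute known values:
  E[X_{t+1} | ...] = (-0.245) * (-3)
                   = 0.7350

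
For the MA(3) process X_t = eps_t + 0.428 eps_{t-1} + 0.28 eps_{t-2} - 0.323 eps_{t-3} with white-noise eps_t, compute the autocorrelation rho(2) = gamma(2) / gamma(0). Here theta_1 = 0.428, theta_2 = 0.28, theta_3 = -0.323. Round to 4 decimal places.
\rho(2) = 0.1038

For an MA(q) process with theta_0 = 1, the autocovariance is
  gamma(k) = sigma^2 * sum_{i=0..q-k} theta_i * theta_{i+k},
and rho(k) = gamma(k) / gamma(0). Sigma^2 cancels.
  numerator   = (1)*(0.28) + (0.428)*(-0.323) = 0.141756.
  denominator = (1)^2 + (0.428)^2 + (0.28)^2 + (-0.323)^2 = 1.365913.
  rho(2) = 0.141756 / 1.365913 = 0.1038.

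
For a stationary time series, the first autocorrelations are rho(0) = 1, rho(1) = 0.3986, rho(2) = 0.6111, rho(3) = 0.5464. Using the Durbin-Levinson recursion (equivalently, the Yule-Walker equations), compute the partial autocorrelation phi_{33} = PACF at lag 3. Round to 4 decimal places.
\phi_{33} = 0.3670

The PACF at lag k is phi_{kk}, the last component of the solution
to the Yule-Walker system G_k phi = r_k where
  (G_k)_{ij} = rho(|i - j|), (r_k)_i = rho(i), i,j = 1..k.
Equivalently, Durbin-Levinson gives phi_{kk} iteratively:
  phi_{11} = rho(1)
  phi_{kk} = [rho(k) - sum_{j=1..k-1} phi_{k-1,j} rho(k-j)]
            / [1 - sum_{j=1..k-1} phi_{k-1,j} rho(j)],
  phi_{k,j} = phi_{k-1,j} - phi_{kk} phi_{k-1,k-j},  j = 1..k-1.
Step k = 1:
  phi_11 = rho(1) = 0.3986.
Step k = 2:
  phi_22 = [rho(2) - phi_11 rho(1)] / [1 - phi_11 rho(1)] = [0.6111 - (0.3986)(0.3986)] / [1 - (0.3986)(0.3986)]
         = 0.45221804 / 0.84111804 = 0.537639.
  Update: phi_21 = phi_11 - phi_22 phi_11 = 0.3986 - (0.537639)(0.3986) = 0.184297.
Step k = 3:
  phi_33 = [rho(3) - phi_21 rho(2) - phi_22 rho(1)] / [1 - phi_21 rho(1) - phi_22 rho(2)]
    numerator   = 0.5464 - (0.184297)(0.6111) - (0.537639)(0.3986) = 0.21947311
    denominator = 1 - (0.184297)(0.3986) - (0.537639)(0.6111) = 0.59798789
  phi_33 = 0.21947311 / 0.59798789 = 0.367.
Therefore phi_{33} = 0.3670.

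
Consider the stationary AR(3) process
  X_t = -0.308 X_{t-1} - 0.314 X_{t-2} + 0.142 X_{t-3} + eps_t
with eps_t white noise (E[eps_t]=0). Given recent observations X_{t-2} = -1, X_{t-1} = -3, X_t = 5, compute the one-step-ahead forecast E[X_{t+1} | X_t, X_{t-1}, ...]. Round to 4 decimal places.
E[X_{t+1} \mid \mathcal F_t] = -0.7400

For an AR(p) model X_t = c + sum_i phi_i X_{t-i} + eps_t, the
one-step-ahead conditional mean is
  E[X_{t+1} | X_t, ...] = c + sum_i phi_i X_{t+1-i}.
Substitute known values:
  E[X_{t+1} | ...] = (-0.308) * (5) + (-0.314) * (-3) + (0.142) * (-1)
                   = -0.7400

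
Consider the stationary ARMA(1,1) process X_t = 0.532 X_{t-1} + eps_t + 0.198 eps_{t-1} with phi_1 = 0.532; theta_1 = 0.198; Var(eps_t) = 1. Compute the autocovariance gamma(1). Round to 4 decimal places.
\gamma(1) = 1.1254

Multiply the model equation by X_{t-k} and take expectations. With theta_0 = psi_0 = 1 and psi_j the MA(infinity) weights, this gives
  gamma(k) - sum_i phi_i gamma(k-i) = c_k,
  c_k = sigma^2 * sum_{j=k..q} theta_j psi_{j-k}   (c_k = 0 for k > q),
using gamma(-m) = gamma(m).
psi-weights needed (psi_j = theta_j + sum_i phi_i psi_{j-i}):
  psi_1 = theta_1 + phi_1 = 0.198 + (0.532) = 0.73
Right-hand sides:
  c_0 = sigma^2 (1 + theta_1 psi_1) = 1 * (1 + (0.198)(0.73)) = 1 * 1.14454 = 1.14454
  c_1 = sigma^2 theta_1 = 1 * (0.198) = 0.198
  c_2 = 0
Equations for k = 0 and k = 1 (AR order 1):
  gamma(0) = phi_1 gamma(1) + c_0
  gamma(1) = phi_1 gamma(0) + c_1
Substituting the second into the first: gamma(0) (1 - phi_1^2) = c_0 + phi_1 c_1, so
  gamma(0) = (c_0 + phi_1 c_1) / (1 - phi_1^2) = (1.14454 + (0.532)(0.198)) / (1 - (0.532)^2) = 1.249876 / 0.716976 = 1.743261.
  gamma(1) = phi_1 gamma(0) + c_1 = (0.532)(1.743261) + (0.198) = 1.125415.
Therefore gamma(1) = 1.1254 (to 4 decimal places).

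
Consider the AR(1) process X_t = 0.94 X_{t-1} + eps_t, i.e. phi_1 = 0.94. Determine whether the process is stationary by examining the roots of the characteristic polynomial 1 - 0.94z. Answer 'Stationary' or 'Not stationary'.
\text{Stationary}

The AR(p) characteristic polynomial is P(z) = 1 - 0.94z.
Stationarity requires all roots to lie outside the unit circle, i.e. |z| > 1 for every root.
This is linear in z: 1 + (-0.94) z = 0  =>  z = -1/(-0.94) = 1.06383,  |z| = 1.06383.
Moduli of all roots: 1.0638.
All moduli strictly greater than 1? Yes.
Verdict: Stationary.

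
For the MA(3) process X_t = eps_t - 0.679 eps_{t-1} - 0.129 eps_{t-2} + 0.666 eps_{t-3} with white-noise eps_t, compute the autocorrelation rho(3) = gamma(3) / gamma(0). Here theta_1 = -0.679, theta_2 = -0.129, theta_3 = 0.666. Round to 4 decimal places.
\rho(3) = 0.3467

For an MA(q) process with theta_0 = 1, the autocovariance is
  gamma(k) = sigma^2 * sum_{i=0..q-k} theta_i * theta_{i+k},
and rho(k) = gamma(k) / gamma(0). Sigma^2 cancels.
  numerator   = (1)*(0.666) = 0.666.
  denominator = (1)^2 + (-0.679)^2 + (-0.129)^2 + (0.666)^2 = 1.921238.
  rho(3) = 0.666 / 1.921238 = 0.3467.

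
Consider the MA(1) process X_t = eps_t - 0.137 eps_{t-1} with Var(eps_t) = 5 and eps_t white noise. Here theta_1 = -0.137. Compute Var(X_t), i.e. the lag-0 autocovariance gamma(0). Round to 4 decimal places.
\gamma(0) = 5.0938

For an MA(q) process X_t = eps_t + sum_i theta_i eps_{t-i} with
Var(eps_t) = sigma^2, the variance is
  gamma(0) = sigma^2 * (1 + sum_i theta_i^2).
  sum_i theta_i^2 = (-0.137)^2 = 0.018769.
  gamma(0) = 5 * (1 + 0.018769) = 5 * 1.018769 = 5.093845, which rounds to 5.0938.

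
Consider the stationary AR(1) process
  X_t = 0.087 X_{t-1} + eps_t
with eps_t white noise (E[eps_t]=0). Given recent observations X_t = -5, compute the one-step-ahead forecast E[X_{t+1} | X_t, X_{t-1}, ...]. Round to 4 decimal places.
E[X_{t+1} \mid \mathcal F_t] = -0.4350

For an AR(p) model X_t = c + sum_i phi_i X_{t-i} + eps_t, the
one-step-ahead conditional mean is
  E[X_{t+1} | X_t, ...] = c + sum_i phi_i X_{t+1-i}.
Substitute known values:
  E[X_{t+1} | ...] = (0.087) * (-5)
                   = -0.4350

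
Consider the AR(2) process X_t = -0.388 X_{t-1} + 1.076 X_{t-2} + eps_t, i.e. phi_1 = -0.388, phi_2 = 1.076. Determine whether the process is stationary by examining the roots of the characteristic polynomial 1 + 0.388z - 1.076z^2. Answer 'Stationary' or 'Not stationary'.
\text{Not stationary}

The AR(p) characteristic polynomial is P(z) = 1 + 0.388z - 1.076z^2.
Stationarity requires all roots to lie outside the unit circle, i.e. |z| > 1 for every root.
Set 1 + (0.388) z + (-1.076) z^2 = 0, i.e. a z^2 + b z + c = 0 with a = -1.076, b = 0.388, c = 1.
Discriminant D = b^2 - 4ac = (0.388)^2 - 4*(-1.076)*1 = 0.150544 - (-4.304) = 4.454544.
D >= 0, so the roots are real: z = (-b +/- sqrt(D)) / (2a) = (-0.388 +/- 2.110579) / (-2.152).
  z_1 = (-0.388 + 2.110579) / (-2.152) = -0.8005,   |z_1| = 0.8005.
  z_2 = (-0.388 - 2.110579) / (-2.152) = 1.161,   |z_2| = 1.161.
Moduli of all roots: 0.8005, 1.1610.
All moduli strictly greater than 1? No.
Verdict: Not stationary.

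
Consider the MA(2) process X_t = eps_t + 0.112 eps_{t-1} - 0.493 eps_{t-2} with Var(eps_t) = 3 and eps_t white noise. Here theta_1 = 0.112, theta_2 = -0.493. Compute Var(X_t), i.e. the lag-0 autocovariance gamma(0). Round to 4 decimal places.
\gamma(0) = 3.7668

For an MA(q) process X_t = eps_t + sum_i theta_i eps_{t-i} with
Var(eps_t) = sigma^2, the variance is
  gamma(0) = sigma^2 * (1 + sum_i theta_i^2).
  sum_i theta_i^2 = (0.112)^2 + (-0.493)^2 = 0.012544 + 0.243049 = 0.255593.
  gamma(0) = 3 * (1 + 0.255593) = 3 * 1.255593 = 3.766779, which rounds to 3.7668.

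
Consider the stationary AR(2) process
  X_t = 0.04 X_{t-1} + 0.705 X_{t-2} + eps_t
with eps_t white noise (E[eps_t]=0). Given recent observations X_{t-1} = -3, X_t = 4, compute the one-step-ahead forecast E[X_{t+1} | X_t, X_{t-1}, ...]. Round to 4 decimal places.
E[X_{t+1} \mid \mathcal F_t] = -1.9550

For an AR(p) model X_t = c + sum_i phi_i X_{t-i} + eps_t, the
one-step-ahead conditional mean is
  E[X_{t+1} | X_t, ...] = c + sum_i phi_i X_{t+1-i}.
Substitute known values:
  E[X_{t+1} | ...] = (0.04) * (4) + (0.705) * (-3)
                   = -1.9550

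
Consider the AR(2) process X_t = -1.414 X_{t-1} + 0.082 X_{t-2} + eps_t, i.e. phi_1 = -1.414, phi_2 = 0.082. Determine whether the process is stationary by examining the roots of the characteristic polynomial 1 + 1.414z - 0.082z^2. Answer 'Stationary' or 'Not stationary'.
\text{Not stationary}

The AR(p) characteristic polynomial is P(z) = 1 + 1.414z - 0.082z^2.
Stationarity requires all roots to lie outside the unit circle, i.e. |z| > 1 for every root.
Set 1 + (1.414) z + (-0.082) z^2 = 0, i.e. a z^2 + b z + c = 0 with a = -0.082, b = 1.414, c = 1.
Discriminant D = b^2 - 4ac = (1.414)^2 - 4*(-0.082)*1 = 1.999396 - (-0.328) = 2.327396.
D >= 0, so the roots are real: z = (-b +/- sqrt(D)) / (2a) = (-1.414 +/- 1.525581) / (-0.164).
  z_1 = (-1.414 + 1.525581) / (-0.164) = -0.6804,   |z_1| = 0.6804.
  z_2 = (-1.414 - 1.525581) / (-0.164) = 17.9243,   |z_2| = 17.9243.
Moduli of all roots: 0.6804, 17.9243.
All moduli strictly greater than 1? No.
Verdict: Not stationary.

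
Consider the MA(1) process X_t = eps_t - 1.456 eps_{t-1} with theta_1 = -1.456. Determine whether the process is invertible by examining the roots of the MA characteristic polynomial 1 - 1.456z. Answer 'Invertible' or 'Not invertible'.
\text{Not invertible}

The MA(q) characteristic polynomial is P(z) = 1 - 1.456z.
Invertibility requires all roots to lie outside the unit circle, i.e. |z| > 1 for every root.
This is linear in z: 1 + (-1.456) z = 0  =>  z = -1/(-1.456) = 0.686813,  |z| = 0.686813.
Moduli of all roots: 0.6868.
All moduli strictly greater than 1? No.
Verdict: Not invertible.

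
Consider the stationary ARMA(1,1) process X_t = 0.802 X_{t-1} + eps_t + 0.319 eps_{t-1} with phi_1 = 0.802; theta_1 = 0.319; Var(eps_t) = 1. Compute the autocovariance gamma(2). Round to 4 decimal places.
\gamma(2) = 3.1644

Multiply the model equation by X_{t-k} and take expectations. With theta_0 = psi_0 = 1 and psi_j the MA(infinity) weights, this gives
  gamma(k) - sum_i phi_i gamma(k-i) = c_k,
  c_k = sigma^2 * sum_{j=k..q} theta_j psi_{j-k}   (c_k = 0 for k > q),
using gamma(-m) = gamma(m).
psi-weights needed (psi_j = theta_j + sum_i phi_i psi_{j-i}):
  psi_1 = theta_1 + phi_1 = 0.319 + (0.802) = 1.121
Right-hand sides:
  c_0 = sigma^2 (1 + theta_1 psi_1) = 1 * (1 + (0.319)(1.121)) = 1 * 1.357599 = 1.357599
  c_1 = sigma^2 theta_1 = 1 * (0.319) = 0.319
  c_2 = 0
Equations for k = 0 and k = 1 (AR order 1):
  gamma(0) = phi_1 gamma(1) + c_0
  gamma(1) = phi_1 gamma(0) + c_1
Substituting the second into the first: gamma(0) (1 - phi_1^2) = c_0 + phi_1 c_1, so
  gamma(0) = (c_0 + phi_1 c_1) / (1 - phi_1^2) = (1.357599 + (0.802)(0.319)) / (1 - (0.802)^2) = 1.613437 / 0.356796 = 4.522015.
  gamma(1) = phi_1 gamma(0) + c_1 = (0.802)(4.522015) + (0.319) = 3.945656.
For k = 2 (> q): gamma(2) = phi_1 gamma(1) = (0.802)(3.945656) = 3.164416.
Therefore gamma(2) = 3.1644 (to 4 decimal places).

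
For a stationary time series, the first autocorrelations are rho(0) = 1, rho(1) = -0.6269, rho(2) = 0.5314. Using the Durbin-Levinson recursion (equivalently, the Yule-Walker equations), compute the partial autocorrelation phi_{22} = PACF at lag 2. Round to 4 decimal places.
\phi_{22} = 0.2280

The PACF at lag k is phi_{kk}, the last component of the solution
to the Yule-Walker system G_k phi = r_k where
  (G_k)_{ij} = rho(|i - j|), (r_k)_i = rho(i), i,j = 1..k.
Equivalently, Durbin-Levinson gives phi_{kk} iteratively:
  phi_{11} = rho(1)
  phi_{kk} = [rho(k) - sum_{j=1..k-1} phi_{k-1,j} rho(k-j)]
            / [1 - sum_{j=1..k-1} phi_{k-1,j} rho(j)],
  phi_{k,j} = phi_{k-1,j} - phi_{kk} phi_{k-1,k-j},  j = 1..k-1.
Step k = 1:
  phi_11 = rho(1) = -0.6269.
Step k = 2:
  phi_22 = [rho(2) - phi_11 rho(1)] / [1 - phi_11 rho(1)] = [0.5314 - (-0.6269)(-0.6269)] / [1 - (-0.6269)(-0.6269)]
         = 0.13839639 / 0.60699639 = 0.228.
Therefore phi_{22} = 0.2280.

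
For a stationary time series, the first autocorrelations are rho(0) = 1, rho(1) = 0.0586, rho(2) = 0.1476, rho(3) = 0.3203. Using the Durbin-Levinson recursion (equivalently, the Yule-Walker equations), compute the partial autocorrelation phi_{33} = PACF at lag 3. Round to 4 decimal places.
\phi_{33} = 0.3120

The PACF at lag k is phi_{kk}, the last component of the solution
to the Yule-Walker system G_k phi = r_k where
  (G_k)_{ij} = rho(|i - j|), (r_k)_i = rho(i), i,j = 1..k.
Equivalently, Durbin-Levinson gives phi_{kk} iteratively:
  phi_{11} = rho(1)
  phi_{kk} = [rho(k) - sum_{j=1..k-1} phi_{k-1,j} rho(k-j)]
            / [1 - sum_{j=1..k-1} phi_{k-1,j} rho(j)],
  phi_{k,j} = phi_{k-1,j} - phi_{kk} phi_{k-1,k-j},  j = 1..k-1.
Step k = 1:
  phi_11 = rho(1) = 0.0586.
Step k = 2:
  phi_22 = [rho(2) - phi_11 rho(1)] / [1 - phi_11 rho(1)] = [0.1476 - (0.0586)(0.0586)] / [1 - (0.0586)(0.0586)]
         = 0.14416604 / 0.99656604 = 0.144663.
  Update: phi_21 = phi_11 - phi_22 phi_11 = 0.0586 - (0.144663)(0.0586) = 0.050123.
Step k = 3:
  phi_33 = [rho(3) - phi_21 rho(2) - phi_22 rho(1)] / [1 - phi_21 rho(1) - phi_22 rho(2)]
    numerator   = 0.3203 - (0.050123)(0.1476) - (0.144663)(0.0586) = 0.30442464
    denominator = 1 - (0.050123)(0.0586) - (0.144663)(0.1476) = 0.97571058
  phi_33 = 0.30442464 / 0.97571058 = 0.312.
Therefore phi_{33} = 0.3120.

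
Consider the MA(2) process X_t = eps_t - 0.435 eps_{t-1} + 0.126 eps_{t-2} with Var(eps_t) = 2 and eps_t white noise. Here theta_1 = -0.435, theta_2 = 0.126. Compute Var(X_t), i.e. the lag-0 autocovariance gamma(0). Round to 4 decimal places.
\gamma(0) = 2.4102

For an MA(q) process X_t = eps_t + sum_i theta_i eps_{t-i} with
Var(eps_t) = sigma^2, the variance is
  gamma(0) = sigma^2 * (1 + sum_i theta_i^2).
  sum_i theta_i^2 = (-0.435)^2 + (0.126)^2 = 0.189225 + 0.015876 = 0.205101.
  gamma(0) = 2 * (1 + 0.205101) = 2 * 1.205101 = 2.410202, which rounds to 2.4102.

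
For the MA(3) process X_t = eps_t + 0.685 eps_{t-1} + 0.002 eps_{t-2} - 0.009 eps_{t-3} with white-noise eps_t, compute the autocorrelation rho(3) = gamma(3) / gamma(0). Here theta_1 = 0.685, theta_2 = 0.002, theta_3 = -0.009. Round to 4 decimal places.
\rho(3) = -0.0061

For an MA(q) process with theta_0 = 1, the autocovariance is
  gamma(k) = sigma^2 * sum_{i=0..q-k} theta_i * theta_{i+k},
and rho(k) = gamma(k) / gamma(0). Sigma^2 cancels.
  numerator   = (1)*(-0.009) = -0.009.
  denominator = (1)^2 + (0.685)^2 + (0.002)^2 + (-0.009)^2 = 1.46931.
  rho(3) = -0.009 / 1.46931 = -0.0061.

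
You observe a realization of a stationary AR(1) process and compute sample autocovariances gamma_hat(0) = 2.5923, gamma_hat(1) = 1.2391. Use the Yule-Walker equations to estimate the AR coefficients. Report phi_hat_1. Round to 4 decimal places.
\hat\phi_{1} = 0.4780

The Yule-Walker equations for an AR(p) process read, in matrix form,
  Gamma_p phi = r_p,   with   (Gamma_p)_{ij} = gamma(|i - j|),
                       (r_p)_i = gamma(i),   i,j = 1..p.
Substitute the sample gammas (Toeplitz matrix and right-hand side of size 1):
  Gamma_p = [[2.5923]]
  r_p     = [1.2391]
With p = 1 this is the single equation gamma(0) phi_1 = gamma(1):
  phi_hat_1 = gamma(1) / gamma(0) = 1.2391 / 2.5923 = 0.4780.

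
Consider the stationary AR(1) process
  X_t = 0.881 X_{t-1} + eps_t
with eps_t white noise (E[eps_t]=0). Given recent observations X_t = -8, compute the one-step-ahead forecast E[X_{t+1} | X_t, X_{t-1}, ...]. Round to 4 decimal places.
E[X_{t+1} \mid \mathcal F_t] = -7.0480

For an AR(p) model X_t = c + sum_i phi_i X_{t-i} + eps_t, the
one-step-ahead conditional mean is
  E[X_{t+1} | X_t, ...] = c + sum_i phi_i X_{t+1-i}.
Substitute known values:
  E[X_{t+1} | ...] = (0.881) * (-8)
                   = -7.0480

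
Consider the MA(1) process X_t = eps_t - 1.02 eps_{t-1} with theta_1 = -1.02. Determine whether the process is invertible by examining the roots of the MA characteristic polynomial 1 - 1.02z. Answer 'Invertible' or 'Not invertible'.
\text{Not invertible}

The MA(q) characteristic polynomial is P(z) = 1 - 1.02z.
Invertibility requires all roots to lie outside the unit circle, i.e. |z| > 1 for every root.
This is linear in z: 1 + (-1.02) z = 0  =>  z = -1/(-1.02) = 0.980392,  |z| = 0.980392.
Moduli of all roots: 0.9804.
All moduli strictly greater than 1? No.
Verdict: Not invertible.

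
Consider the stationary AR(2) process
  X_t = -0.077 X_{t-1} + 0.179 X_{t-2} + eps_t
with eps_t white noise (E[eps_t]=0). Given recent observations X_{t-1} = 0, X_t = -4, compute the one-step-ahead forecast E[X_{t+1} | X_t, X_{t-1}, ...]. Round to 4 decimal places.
E[X_{t+1} \mid \mathcal F_t] = 0.3080

For an AR(p) model X_t = c + sum_i phi_i X_{t-i} + eps_t, the
one-step-ahead conditional mean is
  E[X_{t+1} | X_t, ...] = c + sum_i phi_i X_{t+1-i}.
Substitute known values:
  E[X_{t+1} | ...] = (-0.077) * (-4) + (0.179) * (0)
                   = 0.3080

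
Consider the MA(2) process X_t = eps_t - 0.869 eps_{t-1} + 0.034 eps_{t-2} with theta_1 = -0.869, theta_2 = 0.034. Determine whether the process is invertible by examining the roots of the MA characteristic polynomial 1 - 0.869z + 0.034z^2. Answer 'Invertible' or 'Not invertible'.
\text{Invertible}

The MA(q) characteristic polynomial is P(z) = 1 - 0.869z + 0.034z^2.
Invertibility requires all roots to lie outside the unit circle, i.e. |z| > 1 for every root.
Set 1 + (-0.869) z + (0.034) z^2 = 0, i.e. a z^2 + b z + c = 0 with a = 0.034, b = -0.869, c = 1.
Discriminant D = b^2 - 4ac = (-0.869)^2 - 4*(0.034)*1 = 0.755161 - (0.136) = 0.619161.
D >= 0, so the roots are real: z = (-b +/- sqrt(D)) / (2a) = (0.869 +/- 0.786868) / (0.068).
  z_1 = (0.869 + 0.786868) / (0.068) = 24.351,   |z_1| = 24.351.
  z_2 = (0.869 - 0.786868) / (0.068) = 1.2078,   |z_2| = 1.2078.
Moduli of all roots: 24.3510, 1.2078.
All moduli strictly greater than 1? Yes.
Verdict: Invertible.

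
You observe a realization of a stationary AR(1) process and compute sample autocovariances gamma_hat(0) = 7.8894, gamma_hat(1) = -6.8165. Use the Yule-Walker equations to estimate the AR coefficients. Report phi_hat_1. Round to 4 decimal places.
\hat\phi_{1} = -0.8640

The Yule-Walker equations for an AR(p) process read, in matrix form,
  Gamma_p phi = r_p,   with   (Gamma_p)_{ij} = gamma(|i - j|),
                       (r_p)_i = gamma(i),   i,j = 1..p.
Substitute the sample gammas (Toeplitz matrix and right-hand side of size 1):
  Gamma_p = [[7.8894]]
  r_p     = [-6.8165]
With p = 1 this is the single equation gamma(0) phi_1 = gamma(1):
  phi_hat_1 = gamma(1) / gamma(0) = -6.8165 / 7.8894 = -0.8640.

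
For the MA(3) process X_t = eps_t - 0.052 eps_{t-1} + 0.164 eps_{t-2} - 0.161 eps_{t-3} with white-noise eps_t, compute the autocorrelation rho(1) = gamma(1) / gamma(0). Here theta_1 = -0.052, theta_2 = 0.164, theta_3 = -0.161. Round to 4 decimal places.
\rho(1) = -0.0824

For an MA(q) process with theta_0 = 1, the autocovariance is
  gamma(k) = sigma^2 * sum_{i=0..q-k} theta_i * theta_{i+k},
and rho(k) = gamma(k) / gamma(0). Sigma^2 cancels.
  numerator   = (1)*(-0.052) + (-0.052)*(0.164) + (0.164)*(-0.161) = -0.086932.
  denominator = (1)^2 + (-0.052)^2 + (0.164)^2 + (-0.161)^2 = 1.055521.
  rho(1) = -0.086932 / 1.055521 = -0.0824.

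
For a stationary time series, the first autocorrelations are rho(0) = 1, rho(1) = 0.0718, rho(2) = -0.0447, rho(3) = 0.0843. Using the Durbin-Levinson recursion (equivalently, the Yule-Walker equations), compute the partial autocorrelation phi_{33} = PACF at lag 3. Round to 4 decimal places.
\phi_{33} = 0.0920

The PACF at lag k is phi_{kk}, the last component of the solution
to the Yule-Walker system G_k phi = r_k where
  (G_k)_{ij} = rho(|i - j|), (r_k)_i = rho(i), i,j = 1..k.
Equivalently, Durbin-Levinson gives phi_{kk} iteratively:
  phi_{11} = rho(1)
  phi_{kk} = [rho(k) - sum_{j=1..k-1} phi_{k-1,j} rho(k-j)]
            / [1 - sum_{j=1..k-1} phi_{k-1,j} rho(j)],
  phi_{k,j} = phi_{k-1,j} - phi_{kk} phi_{k-1,k-j},  j = 1..k-1.
Step k = 1:
  phi_11 = rho(1) = 0.0718.
Step k = 2:
  phi_22 = [rho(2) - phi_11 rho(1)] / [1 - phi_11 rho(1)] = [-0.0447 - (0.0718)(0.0718)] / [1 - (0.0718)(0.0718)]
         = -0.04985524 / 0.99484476 = -0.050114.
  Update: phi_21 = phi_11 - phi_22 phi_11 = 0.0718 - (-0.050114)(0.0718) = 0.075398.
Step k = 3:
  phi_33 = [rho(3) - phi_21 rho(2) - phi_22 rho(1)] / [1 - phi_21 rho(1) - phi_22 rho(2)]
    numerator   = 0.0843 - (0.075398)(-0.0447) - (-0.050114)(0.0718) = 0.09126845
    denominator = 1 - (0.075398)(0.0718) - (-0.050114)(-0.0447) = 0.99234634
  phi_33 = 0.09126845 / 0.99234634 = 0.092.
Therefore phi_{33} = 0.0920.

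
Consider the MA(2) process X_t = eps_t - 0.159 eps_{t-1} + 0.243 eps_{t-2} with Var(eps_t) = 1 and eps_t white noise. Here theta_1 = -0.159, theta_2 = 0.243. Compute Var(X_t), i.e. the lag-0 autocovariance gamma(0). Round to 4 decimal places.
\gamma(0) = 1.0843

For an MA(q) process X_t = eps_t + sum_i theta_i eps_{t-i} with
Var(eps_t) = sigma^2, the variance is
  gamma(0) = sigma^2 * (1 + sum_i theta_i^2).
  sum_i theta_i^2 = (-0.159)^2 + (0.243)^2 = 0.025281 + 0.059049 = 0.08433.
  gamma(0) = 1 * (1 + 0.08433) = 1 * 1.08433 = 1.08433, which rounds to 1.0843.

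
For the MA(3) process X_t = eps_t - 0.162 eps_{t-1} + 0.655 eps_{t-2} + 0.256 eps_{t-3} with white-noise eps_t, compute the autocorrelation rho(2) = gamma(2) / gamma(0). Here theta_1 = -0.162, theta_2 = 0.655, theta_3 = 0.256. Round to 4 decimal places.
\rho(2) = 0.4034

For an MA(q) process with theta_0 = 1, the autocovariance is
  gamma(k) = sigma^2 * sum_{i=0..q-k} theta_i * theta_{i+k},
and rho(k) = gamma(k) / gamma(0). Sigma^2 cancels.
  numerator   = (1)*(0.655) + (-0.162)*(0.256) = 0.613528.
  denominator = (1)^2 + (-0.162)^2 + (0.655)^2 + (0.256)^2 = 1.520805.
  rho(2) = 0.613528 / 1.520805 = 0.4034.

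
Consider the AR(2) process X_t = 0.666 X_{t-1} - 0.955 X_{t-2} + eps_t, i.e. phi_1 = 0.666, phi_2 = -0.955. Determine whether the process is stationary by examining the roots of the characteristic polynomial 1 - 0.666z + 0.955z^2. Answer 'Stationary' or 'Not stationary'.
\text{Stationary}

The AR(p) characteristic polynomial is P(z) = 1 - 0.666z + 0.955z^2.
Stationarity requires all roots to lie outside the unit circle, i.e. |z| > 1 for every root.
Set 1 + (-0.666) z + (0.955) z^2 = 0, i.e. a z^2 + b z + c = 0 with a = 0.955, b = -0.666, c = 1.
Discriminant D = b^2 - 4ac = (-0.666)^2 - 4*(0.955)*1 = 0.443556 - (3.82) = -3.376444.
D < 0, so the roots are the complex-conjugate pair z = (-b +/- i sqrt(-D)) / (2a) = 0.3487 +/- 0.962i.
For a conjugate pair |z|^2 = z * conj(z) = (product of roots) = c/a = 1/(0.955) = 1.04712, so |z| = sqrt(1.04712) = 1.0233 for both roots.
Moduli of all roots: 1.0233, 1.0233.
All moduli strictly greater than 1? Yes.
Verdict: Stationary.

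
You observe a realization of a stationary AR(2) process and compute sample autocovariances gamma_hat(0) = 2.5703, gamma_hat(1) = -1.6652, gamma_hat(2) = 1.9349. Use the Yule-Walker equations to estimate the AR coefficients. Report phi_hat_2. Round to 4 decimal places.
\hat\phi_{2} = 0.5740

The Yule-Walker equations for an AR(p) process read, in matrix form,
  Gamma_p phi = r_p,   with   (Gamma_p)_{ij} = gamma(|i - j|),
                       (r_p)_i = gamma(i),   i,j = 1..p.
Substitute the sample gammas (Toeplitz matrix and right-hand side of size 2):
  Gamma_p = [[2.5703, -1.6652], [-1.6652, 2.5703]]
  r_p     = [-1.6652, 1.9349]
Written out:
  2.5703 phi_1 - 1.6652 phi_2 = -1.6652
  -1.6652 phi_1 + 2.5703 phi_2 = 1.9349
Solve by Cramer's rule:
  det = gamma(0)^2 - gamma(1)^2 = (2.5703)^2 - (-1.6652)^2 = 6.60644209 - 2.77289104 = 3.83355105
  phi_hat_1 = [gamma(1) gamma(0) - gamma(1) gamma(2)] / det = [(-1.6652)(2.5703) - (-1.6652)(1.9349)] / 3.83355105 = -1.05806808 / 3.83355105 = -0.276
  phi_hat_2 = [gamma(0) gamma(2) - gamma(1)^2] / det = [(2.5703)(1.9349) - (-1.6652)^2] / 3.83355105 = 2.20038243 / 3.83355105 = 0.574
So phi_hat = [-0.2760, 0.5740].
Therefore phi_hat_2 = 0.5740.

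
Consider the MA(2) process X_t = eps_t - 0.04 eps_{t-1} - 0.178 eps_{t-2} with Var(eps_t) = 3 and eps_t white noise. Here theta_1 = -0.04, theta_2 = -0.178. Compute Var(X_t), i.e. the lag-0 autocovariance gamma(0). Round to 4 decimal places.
\gamma(0) = 3.0999

For an MA(q) process X_t = eps_t + sum_i theta_i eps_{t-i} with
Var(eps_t) = sigma^2, the variance is
  gamma(0) = sigma^2 * (1 + sum_i theta_i^2).
  sum_i theta_i^2 = (-0.04)^2 + (-0.178)^2 = 0.0016 + 0.031684 = 0.033284.
  gamma(0) = 3 * (1 + 0.033284) = 3 * 1.033284 = 3.099852, which rounds to 3.0999.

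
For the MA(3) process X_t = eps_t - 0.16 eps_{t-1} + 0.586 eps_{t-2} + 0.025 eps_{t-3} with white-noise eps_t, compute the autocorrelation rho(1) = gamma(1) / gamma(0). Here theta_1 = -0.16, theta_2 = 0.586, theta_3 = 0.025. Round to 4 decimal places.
\rho(1) = -0.1746

For an MA(q) process with theta_0 = 1, the autocovariance is
  gamma(k) = sigma^2 * sum_{i=0..q-k} theta_i * theta_{i+k},
and rho(k) = gamma(k) / gamma(0). Sigma^2 cancels.
  numerator   = (1)*(-0.16) + (-0.16)*(0.586) + (0.586)*(0.025) = -0.23911.
  denominator = (1)^2 + (-0.16)^2 + (0.586)^2 + (0.025)^2 = 1.369621.
  rho(1) = -0.23911 / 1.369621 = -0.1746.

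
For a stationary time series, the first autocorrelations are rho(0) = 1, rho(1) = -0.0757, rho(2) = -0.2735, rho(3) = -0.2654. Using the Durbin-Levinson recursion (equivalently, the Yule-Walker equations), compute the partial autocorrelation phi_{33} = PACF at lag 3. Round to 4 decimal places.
\phi_{33} = -0.3420

The PACF at lag k is phi_{kk}, the last component of the solution
to the Yule-Walker system G_k phi = r_k where
  (G_k)_{ij} = rho(|i - j|), (r_k)_i = rho(i), i,j = 1..k.
Equivalently, Durbin-Levinson gives phi_{kk} iteratively:
  phi_{11} = rho(1)
  phi_{kk} = [rho(k) - sum_{j=1..k-1} phi_{k-1,j} rho(k-j)]
            / [1 - sum_{j=1..k-1} phi_{k-1,j} rho(j)],
  phi_{k,j} = phi_{k-1,j} - phi_{kk} phi_{k-1,k-j},  j = 1..k-1.
Step k = 1:
  phi_11 = rho(1) = -0.0757.
Step k = 2:
  phi_22 = [rho(2) - phi_11 rho(1)] / [1 - phi_11 rho(1)] = [-0.2735 - (-0.0757)(-0.0757)] / [1 - (-0.0757)(-0.0757)]
         = -0.27923049 / 0.99426951 = -0.28084.
  Update: phi_21 = phi_11 - phi_22 phi_11 = -0.0757 - (-0.28084)(-0.0757) = -0.09696.
Step k = 3:
  phi_33 = [rho(3) - phi_21 rho(2) - phi_22 rho(1)] / [1 - phi_21 rho(1) - phi_22 rho(2)]
    numerator   = -0.2654 - (-0.09696)(-0.2735) - (-0.28084)(-0.0757) = -0.31317802
    denominator = 1 - (-0.09696)(-0.0757) - (-0.28084)(-0.2735) = 0.91585046
  phi_33 = -0.31317802 / 0.91585046 = -0.342.
Therefore phi_{33} = -0.3420.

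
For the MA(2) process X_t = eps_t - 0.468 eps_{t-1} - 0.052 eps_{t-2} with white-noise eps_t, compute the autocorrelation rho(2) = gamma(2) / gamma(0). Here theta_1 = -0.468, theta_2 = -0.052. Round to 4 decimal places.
\rho(2) = -0.0426

For an MA(q) process with theta_0 = 1, the autocovariance is
  gamma(k) = sigma^2 * sum_{i=0..q-k} theta_i * theta_{i+k},
and rho(k) = gamma(k) / gamma(0). Sigma^2 cancels.
  numerator   = (1)*(-0.052) = -0.052.
  denominator = (1)^2 + (-0.468)^2 + (-0.052)^2 = 1.221728.
  rho(2) = -0.052 / 1.221728 = -0.0426.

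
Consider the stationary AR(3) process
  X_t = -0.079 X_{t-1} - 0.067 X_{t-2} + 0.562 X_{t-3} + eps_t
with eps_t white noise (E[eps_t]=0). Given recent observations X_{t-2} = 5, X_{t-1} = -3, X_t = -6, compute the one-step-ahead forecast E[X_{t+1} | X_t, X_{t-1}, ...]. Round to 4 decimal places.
E[X_{t+1} \mid \mathcal F_t] = 3.4850

For an AR(p) model X_t = c + sum_i phi_i X_{t-i} + eps_t, the
one-step-ahead conditional mean is
  E[X_{t+1} | X_t, ...] = c + sum_i phi_i X_{t+1-i}.
Substitute known values:
  E[X_{t+1} | ...] = (-0.079) * (-6) + (-0.067) * (-3) + (0.562) * (5)
                   = 3.4850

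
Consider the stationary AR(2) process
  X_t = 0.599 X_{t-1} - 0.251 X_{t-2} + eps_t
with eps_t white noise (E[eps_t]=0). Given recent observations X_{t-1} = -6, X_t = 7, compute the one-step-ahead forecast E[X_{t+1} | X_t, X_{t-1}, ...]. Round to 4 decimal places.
E[X_{t+1} \mid \mathcal F_t] = 5.6990

For an AR(p) model X_t = c + sum_i phi_i X_{t-i} + eps_t, the
one-step-ahead conditional mean is
  E[X_{t+1} | X_t, ...] = c + sum_i phi_i X_{t+1-i}.
Substitute known values:
  E[X_{t+1} | ...] = (0.599) * (7) + (-0.251) * (-6)
                   = 5.6990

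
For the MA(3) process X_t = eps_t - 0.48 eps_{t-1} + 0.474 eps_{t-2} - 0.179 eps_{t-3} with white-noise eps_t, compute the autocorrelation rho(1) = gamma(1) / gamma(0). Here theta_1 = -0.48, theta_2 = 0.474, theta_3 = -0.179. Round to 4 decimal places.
\rho(1) = -0.5328

For an MA(q) process with theta_0 = 1, the autocovariance is
  gamma(k) = sigma^2 * sum_{i=0..q-k} theta_i * theta_{i+k},
and rho(k) = gamma(k) / gamma(0). Sigma^2 cancels.
  numerator   = (1)*(-0.48) + (-0.48)*(0.474) + (0.474)*(-0.179) = -0.792366.
  denominator = (1)^2 + (-0.48)^2 + (0.474)^2 + (-0.179)^2 = 1.487117.
  rho(1) = -0.792366 / 1.487117 = -0.5328.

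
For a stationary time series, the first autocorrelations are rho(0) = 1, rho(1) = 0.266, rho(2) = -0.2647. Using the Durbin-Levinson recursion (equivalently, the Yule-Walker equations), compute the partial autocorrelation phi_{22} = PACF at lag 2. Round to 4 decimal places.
\phi_{22} = -0.3610

The PACF at lag k is phi_{kk}, the last component of the solution
to the Yule-Walker system G_k phi = r_k where
  (G_k)_{ij} = rho(|i - j|), (r_k)_i = rho(i), i,j = 1..k.
Equivalently, Durbin-Levinson gives phi_{kk} iteratively:
  phi_{11} = rho(1)
  phi_{kk} = [rho(k) - sum_{j=1..k-1} phi_{k-1,j} rho(k-j)]
            / [1 - sum_{j=1..k-1} phi_{k-1,j} rho(j)],
  phi_{k,j} = phi_{k-1,j} - phi_{kk} phi_{k-1,k-j},  j = 1..k-1.
Step k = 1:
  phi_11 = rho(1) = 0.266.
Step k = 2:
  phi_22 = [rho(2) - phi_11 rho(1)] / [1 - phi_11 rho(1)] = [-0.2647 - (0.266)(0.266)] / [1 - (0.266)(0.266)]
         = -0.335456 / 0.929244 = -0.361.
Therefore phi_{22} = -0.3610.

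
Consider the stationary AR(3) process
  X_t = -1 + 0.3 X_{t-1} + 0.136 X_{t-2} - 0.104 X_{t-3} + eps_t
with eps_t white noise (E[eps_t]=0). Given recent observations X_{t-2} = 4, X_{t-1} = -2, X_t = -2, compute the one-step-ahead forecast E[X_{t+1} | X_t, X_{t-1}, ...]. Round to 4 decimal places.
E[X_{t+1} \mid \mathcal F_t] = -2.2880

For an AR(p) model X_t = c + sum_i phi_i X_{t-i} + eps_t, the
one-step-ahead conditional mean is
  E[X_{t+1} | X_t, ...] = c + sum_i phi_i X_{t+1-i}.
Substitute known values:
  E[X_{t+1} | ...] = -1 + (0.3) * (-2) + (0.136) * (-2) + (-0.104) * (4)
                   = -2.2880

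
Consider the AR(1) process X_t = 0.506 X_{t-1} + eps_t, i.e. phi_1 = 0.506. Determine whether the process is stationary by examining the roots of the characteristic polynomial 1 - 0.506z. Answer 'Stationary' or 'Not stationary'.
\text{Stationary}

The AR(p) characteristic polynomial is P(z) = 1 - 0.506z.
Stationarity requires all roots to lie outside the unit circle, i.e. |z| > 1 for every root.
This is linear in z: 1 + (-0.506) z = 0  =>  z = -1/(-0.506) = 1.976285,  |z| = 1.976285.
Moduli of all roots: 1.9763.
All moduli strictly greater than 1? Yes.
Verdict: Stationary.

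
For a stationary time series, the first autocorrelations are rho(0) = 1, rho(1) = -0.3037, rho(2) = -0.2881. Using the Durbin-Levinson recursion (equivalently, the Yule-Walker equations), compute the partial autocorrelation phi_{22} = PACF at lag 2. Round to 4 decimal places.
\phi_{22} = -0.4190

The PACF at lag k is phi_{kk}, the last component of the solution
to the Yule-Walker system G_k phi = r_k where
  (G_k)_{ij} = rho(|i - j|), (r_k)_i = rho(i), i,j = 1..k.
Equivalently, Durbin-Levinson gives phi_{kk} iteratively:
  phi_{11} = rho(1)
  phi_{kk} = [rho(k) - sum_{j=1..k-1} phi_{k-1,j} rho(k-j)]
            / [1 - sum_{j=1..k-1} phi_{k-1,j} rho(j)],
  phi_{k,j} = phi_{k-1,j} - phi_{kk} phi_{k-1,k-j},  j = 1..k-1.
Step k = 1:
  phi_11 = rho(1) = -0.3037.
Step k = 2:
  phi_22 = [rho(2) - phi_11 rho(1)] / [1 - phi_11 rho(1)] = [-0.2881 - (-0.3037)(-0.3037)] / [1 - (-0.3037)(-0.3037)]
         = -0.38033369 / 0.90776631 = -0.419.
Therefore phi_{22} = -0.4190.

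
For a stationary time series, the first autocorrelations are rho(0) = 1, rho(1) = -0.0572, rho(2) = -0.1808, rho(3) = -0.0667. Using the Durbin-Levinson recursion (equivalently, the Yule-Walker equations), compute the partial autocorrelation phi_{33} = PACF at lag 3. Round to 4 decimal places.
\phi_{33} = -0.0930

The PACF at lag k is phi_{kk}, the last component of the solution
to the Yule-Walker system G_k phi = r_k where
  (G_k)_{ij} = rho(|i - j|), (r_k)_i = rho(i), i,j = 1..k.
Equivalently, Durbin-Levinson gives phi_{kk} iteratively:
  phi_{11} = rho(1)
  phi_{kk} = [rho(k) - sum_{j=1..k-1} phi_{k-1,j} rho(k-j)]
            / [1 - sum_{j=1..k-1} phi_{k-1,j} rho(j)],
  phi_{k,j} = phi_{k-1,j} - phi_{kk} phi_{k-1,k-j},  j = 1..k-1.
Step k = 1:
  phi_11 = rho(1) = -0.0572.
Step k = 2:
  phi_22 = [rho(2) - phi_11 rho(1)] / [1 - phi_11 rho(1)] = [-0.1808 - (-0.0572)(-0.0572)] / [1 - (-0.0572)(-0.0572)]
         = -0.18407184 / 0.99672816 = -0.184676.
  Update: phi_21 = phi_11 - phi_22 phi_11 = -0.0572 - (-0.184676)(-0.0572) = -0.067763.
Step k = 3:
  phi_33 = [rho(3) - phi_21 rho(2) - phi_22 rho(1)] / [1 - phi_21 rho(1) - phi_22 rho(2)]
    numerator   = -0.0667 - (-0.067763)(-0.1808) - (-0.184676)(-0.0572) = -0.08951511
    denominator = 1 - (-0.067763)(-0.0572) - (-0.184676)(-0.1808) = 0.9627345
  phi_33 = -0.08951511 / 0.9627345 = -0.093.
Therefore phi_{33} = -0.0930.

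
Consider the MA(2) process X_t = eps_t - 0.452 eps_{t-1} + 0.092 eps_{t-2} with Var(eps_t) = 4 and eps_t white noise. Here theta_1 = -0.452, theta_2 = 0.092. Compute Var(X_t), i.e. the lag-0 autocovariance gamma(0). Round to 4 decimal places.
\gamma(0) = 4.8511

For an MA(q) process X_t = eps_t + sum_i theta_i eps_{t-i} with
Var(eps_t) = sigma^2, the variance is
  gamma(0) = sigma^2 * (1 + sum_i theta_i^2).
  sum_i theta_i^2 = (-0.452)^2 + (0.092)^2 = 0.204304 + 0.008464 = 0.212768.
  gamma(0) = 4 * (1 + 0.212768) = 4 * 1.212768 = 4.851072, which rounds to 4.8511.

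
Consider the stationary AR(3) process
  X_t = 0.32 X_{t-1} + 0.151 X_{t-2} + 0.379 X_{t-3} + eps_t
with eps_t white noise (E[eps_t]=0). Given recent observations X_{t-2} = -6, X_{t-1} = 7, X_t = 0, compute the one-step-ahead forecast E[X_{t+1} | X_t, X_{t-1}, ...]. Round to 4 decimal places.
E[X_{t+1} \mid \mathcal F_t] = -1.2170

For an AR(p) model X_t = c + sum_i phi_i X_{t-i} + eps_t, the
one-step-ahead conditional mean is
  E[X_{t+1} | X_t, ...] = c + sum_i phi_i X_{t+1-i}.
Substitute known values:
  E[X_{t+1} | ...] = (0.32) * (0) + (0.151) * (7) + (0.379) * (-6)
                   = -1.2170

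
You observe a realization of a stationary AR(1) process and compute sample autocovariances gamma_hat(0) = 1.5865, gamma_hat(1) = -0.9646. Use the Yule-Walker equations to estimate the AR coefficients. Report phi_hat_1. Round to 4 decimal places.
\hat\phi_{1} = -0.6080

The Yule-Walker equations for an AR(p) process read, in matrix form,
  Gamma_p phi = r_p,   with   (Gamma_p)_{ij} = gamma(|i - j|),
                       (r_p)_i = gamma(i),   i,j = 1..p.
Substitute the sample gammas (Toeplitz matrix and right-hand side of size 1):
  Gamma_p = [[1.5865]]
  r_p     = [-0.9646]
With p = 1 this is the single equation gamma(0) phi_1 = gamma(1):
  phi_hat_1 = gamma(1) / gamma(0) = -0.9646 / 1.5865 = -0.6080.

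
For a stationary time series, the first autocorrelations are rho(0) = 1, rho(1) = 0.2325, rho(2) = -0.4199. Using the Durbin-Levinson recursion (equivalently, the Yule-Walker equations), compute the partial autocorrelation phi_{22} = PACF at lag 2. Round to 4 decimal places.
\phi_{22} = -0.5010

The PACF at lag k is phi_{kk}, the last component of the solution
to the Yule-Walker system G_k phi = r_k where
  (G_k)_{ij} = rho(|i - j|), (r_k)_i = rho(i), i,j = 1..k.
Equivalently, Durbin-Levinson gives phi_{kk} iteratively:
  phi_{11} = rho(1)
  phi_{kk} = [rho(k) - sum_{j=1..k-1} phi_{k-1,j} rho(k-j)]
            / [1 - sum_{j=1..k-1} phi_{k-1,j} rho(j)],
  phi_{k,j} = phi_{k-1,j} - phi_{kk} phi_{k-1,k-j},  j = 1..k-1.
Step k = 1:
  phi_11 = rho(1) = 0.2325.
Step k = 2:
  phi_22 = [rho(2) - phi_11 rho(1)] / [1 - phi_11 rho(1)] = [-0.4199 - (0.2325)(0.2325)] / [1 - (0.2325)(0.2325)]
         = -0.47395625 / 0.94594375 = -0.501.
Therefore phi_{22} = -0.5010.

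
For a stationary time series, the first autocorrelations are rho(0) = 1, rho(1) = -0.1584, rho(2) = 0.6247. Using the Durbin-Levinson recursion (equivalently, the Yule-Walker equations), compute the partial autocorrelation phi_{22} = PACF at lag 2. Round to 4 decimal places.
\phi_{22} = 0.6150

The PACF at lag k is phi_{kk}, the last component of the solution
to the Yule-Walker system G_k phi = r_k where
  (G_k)_{ij} = rho(|i - j|), (r_k)_i = rho(i), i,j = 1..k.
Equivalently, Durbin-Levinson gives phi_{kk} iteratively:
  phi_{11} = rho(1)
  phi_{kk} = [rho(k) - sum_{j=1..k-1} phi_{k-1,j} rho(k-j)]
            / [1 - sum_{j=1..k-1} phi_{k-1,j} rho(j)],
  phi_{k,j} = phi_{k-1,j} - phi_{kk} phi_{k-1,k-j},  j = 1..k-1.
Step k = 1:
  phi_11 = rho(1) = -0.1584.
Step k = 2:
  phi_22 = [rho(2) - phi_11 rho(1)] / [1 - phi_11 rho(1)] = [0.6247 - (-0.1584)(-0.1584)] / [1 - (-0.1584)(-0.1584)]
         = 0.59960944 / 0.97490944 = 0.615.
Therefore phi_{22} = 0.6150.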